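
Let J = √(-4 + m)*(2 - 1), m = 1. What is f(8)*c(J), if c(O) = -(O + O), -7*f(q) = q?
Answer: 16*I*√3/7 ≈ 3.959*I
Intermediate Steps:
f(q) = -q/7
J = I*√3 (J = √(-4 + 1)*(2 - 1) = √(-3)*1 = (I*√3)*1 = I*√3 ≈ 1.732*I)
c(O) = -2*O
f(8)*c(J) = (-⅐*8)*(-2*I*√3) = -(-16)*I*√3/7 = 16*I*√3/7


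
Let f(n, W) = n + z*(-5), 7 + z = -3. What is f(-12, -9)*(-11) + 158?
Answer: -260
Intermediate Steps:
z = -10 (z = -7 - 3 = -10)
f(n, W) = 50 + n (f(n, W) = n - 10*(-5) = n + 50 = 50 + n)
f(-12, -9)*(-11) + 158 = (50 - 12)*(-11) + 158 = 38*(-11) + 158 = -418 + 158 = -260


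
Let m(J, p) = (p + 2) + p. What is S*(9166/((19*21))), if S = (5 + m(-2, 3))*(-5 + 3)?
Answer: -238316/399 ≈ -597.28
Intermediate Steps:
m(J, p) = 2 + 2*p (m(J, p) = (2 + p) + p = 2 + 2*p)
S = -26 (S = (5 + (2 + 2*3))*(-5 + 3) = (5 + (2 + 6))*(-2) = (5 + 8)*(-2) = 13*(-2) = -26)
S*(9166/((19*21))) = -238316/(19*21) = -238316/399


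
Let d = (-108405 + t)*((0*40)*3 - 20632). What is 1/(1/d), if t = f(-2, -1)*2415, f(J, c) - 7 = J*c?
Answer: 1788175440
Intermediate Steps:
f(J, c) = 7 + J*c
t = 21735 (t = (7 - 2*(-1))*2415 = (7 + 2)*2415 = 9*2415 = 21735)
d = 1788175440 (d = (-108405 + 21735)*((0*40)*3 - 20632) = -86670*(0*3 - 20632) = -86670*(0 - 20632) = -86670*(-20632) = 1788175440)
1/(1/d) = 1/(1/1788175440) = 1788175440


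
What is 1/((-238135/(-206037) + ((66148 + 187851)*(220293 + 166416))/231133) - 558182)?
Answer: -47621949921/6343943879126900 ≈ -7.5067e-6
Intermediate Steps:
1/((-238135/(-206037) + ((66148 + 187851)*(220293 + 166416))/231133) - 558182) = 1/((-238135*(-1/206037) + (253999*386709)*(1/231133)) - 558182) = 1/((238135/206037 + 98223699291*(1/231133)) - 558182) = 1/((238135/206037 + 98223699291/231133) - 558182) = 1/(20237771371676722/47621949921 - 558182) = 1/(-6343943879126900/47621949921) = -47621949921/6343943879126900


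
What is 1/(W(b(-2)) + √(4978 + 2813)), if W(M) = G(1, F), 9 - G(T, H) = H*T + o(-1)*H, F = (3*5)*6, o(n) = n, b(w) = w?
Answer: -3/2570 + 7*√159/7710 ≈ 0.010281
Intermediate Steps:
F = 90 (F = 15*6 = 90)
G(T, H) = 9 + H - H*T (G(T, H) = 9 - (H*T - H) = 9 - (-H + H*T) = 9 + (H - H*T) = 9 + H - H*T)
W(M) = 9 (W(M) = 9 + 90 - 1*90*1 = 9 + 90 - 90 = 9)
1/(W(b(-2)) + √(4978 + 2813)) = 1/(9 + √(4978 + 2813)) = 1/(9 + √7791) = 1/(9 + 7*√159)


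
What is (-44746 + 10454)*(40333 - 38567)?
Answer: -60559672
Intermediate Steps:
(-44746 + 10454)*(40333 - 38567) = -34292*1766 = -60559672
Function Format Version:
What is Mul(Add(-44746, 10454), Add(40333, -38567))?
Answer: -60559672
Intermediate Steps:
Mul(Add(-44746, 10454), Add(40333, -38567)) = Mul(-34292, 1766) = -60559672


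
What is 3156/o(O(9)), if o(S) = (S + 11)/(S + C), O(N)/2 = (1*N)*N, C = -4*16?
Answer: 309288/173 ≈ 1787.8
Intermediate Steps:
C = -64
O(N) = 2*N² (O(N) = 2*((1*N)*N) = 2*(N*N) = 2*N²)
o(S) = (11 + S)/(-64 + S) (o(S) = (S + 11)/(S - 64) = (11 + S)/(-64 + S))
3156/o(O(9)) = 3156/(((11 + 2*9²)/(-64 + 2*9²))) = 3156/(((11 + 2*81)/(-64 + 2*81))) = 3156/(((11 + 162)/(-64 + 162))) = 3156/((173/98)) = 3156/(((1/98)*173)) = 3156/(173/98) = 3156*(98/173) = 309288/173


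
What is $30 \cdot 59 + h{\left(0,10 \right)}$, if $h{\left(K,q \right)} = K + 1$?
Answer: $1771$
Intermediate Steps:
$h{\left(K,q \right)} = 1 + K$
$30 \cdot 59 + h{\left(0,10 \right)} = 30 \cdot 59 + \left(1 + 0\right) = 1770 + 1 = 1771$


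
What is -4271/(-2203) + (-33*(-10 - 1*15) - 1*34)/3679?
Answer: 17455582/8104837 ≈ 2.1537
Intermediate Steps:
-4271/(-2203) + (-33*(-10 - 1*15) - 1*34)/3679 = -4271*(-1/2203) + (-33*(-10 - 15) - 34)*(1/3679) = 4271/2203 + (-33*(-25) - 34)*(1/3679) = 4271/2203 + (825 - 34)*(1/3679) = 4271/2203 + 791*(1/3679) = 4271/2203 + 791/3679 = 17455582/8104837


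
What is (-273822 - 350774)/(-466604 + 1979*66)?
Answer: 312298/167995 ≈ 1.8590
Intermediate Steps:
(-273822 - 350774)/(-466604 + 1979*66) = -624596/(-466604 + 130614) = -624596/(-335990) = -624596*(-1/335990) = 312298/167995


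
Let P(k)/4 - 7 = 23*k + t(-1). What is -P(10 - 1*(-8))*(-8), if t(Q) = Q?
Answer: 13440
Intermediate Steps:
P(k) = 24 + 92*k (P(k) = 28 + 4*(23*k - 1) = 28 + 4*(-1 + 23*k) = 28 + (-4 + 92*k) = 24 + 92*k)
-P(10 - 1*(-8))*(-8) = -(24 + 92*(10 - 1*(-8)))*(-8) = -(24 + 92*(10 + 8))*(-8) = -(24 + 92*18)*(-8) = -(24 + 1656)*(-8) = -1680*(-8) = -1*(-13440) = 13440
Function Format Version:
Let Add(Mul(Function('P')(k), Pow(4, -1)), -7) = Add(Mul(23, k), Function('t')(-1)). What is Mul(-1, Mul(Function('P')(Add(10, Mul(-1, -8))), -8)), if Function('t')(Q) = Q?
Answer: 13440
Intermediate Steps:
Function('P')(k) = Add(24, Mul(92, k)) (Function('P')(k) = Add(28, Mul(4, Add(Mul(23, k), -1))) = Add(28, Mul(4, Add(-1, Mul(23, k)))) = Add(28, Add(-4, Mul(92, k))) = Add(24, Mul(92, k)))
Mul(-1, Mul(Function('P')(Add(10, Mul(-1, -8))), -8)) = Mul(-1, Mul(Add(24, Mul(92, Add(10, Mul(-1, -8)))), -8)) = Mul(-1, Mul(Add(24, Mul(92, Add(10, 8))), -8)) = Mul(-1, Mul(Add(24, Mul(92, 18)), -8)) = Mul(-1, Mul(Add(24, 1656), -8)) = Mul(-1, Mul(1680, -8)) = Mul(-1, -13440) = 13440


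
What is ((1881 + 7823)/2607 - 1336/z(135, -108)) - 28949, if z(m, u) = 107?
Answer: -8077739225/278949 ≈ -28958.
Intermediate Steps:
((1881 + 7823)/2607 - 1336/z(135, -108)) - 28949 = ((1881 + 7823)/2607 - 1336/107) - 28949 = (9704*(1/2607) - 1336*1/107) - 28949 = (9704/2607 - 1336/107) - 28949 = -2444624/278949 - 28949 = -8077739225/278949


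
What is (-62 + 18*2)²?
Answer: 676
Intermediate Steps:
(-62 + 18*2)² = (-62 + 36)² = (-26)² = 676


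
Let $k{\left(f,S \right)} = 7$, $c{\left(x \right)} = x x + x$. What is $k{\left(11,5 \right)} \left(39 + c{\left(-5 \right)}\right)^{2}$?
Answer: $24367$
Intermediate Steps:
$c{\left(x \right)} = x + x^{2}$ ($c{\left(x \right)} = x^{2} + x = x + x^{2}$)
$k{\left(11,5 \right)} \left(39 + c{\left(-5 \right)}\right)^{2} = 7 \left(39 - 5 \left(1 - 5\right)\right)^{2} = 7 \left(39 - -20\right)^{2} = 7 \left(39 + 20\right)^{2} = 7 \cdot 59^{2} = 7 \cdot 3481 = 24367$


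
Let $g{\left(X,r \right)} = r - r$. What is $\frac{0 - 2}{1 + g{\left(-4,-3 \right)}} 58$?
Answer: $-116$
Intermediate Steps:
$g{\left(X,r \right)} = 0$
$\frac{0 - 2}{1 + g{\left(-4,-3 \right)}} 58 = \frac{0 - 2}{1 + 0} \cdot 58 = - \frac{2}{1} \cdot 58 = \left(-2\right) 1 \cdot 58 = \left(-2\right) 58 = -116$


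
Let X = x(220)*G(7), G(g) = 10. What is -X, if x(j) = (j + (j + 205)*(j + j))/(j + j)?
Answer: -4255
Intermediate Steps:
x(j) = (j + 2*j*(205 + j))/(2*j) (x(j) = (j + (205 + j)*(2*j))/((2*j)) = (j + 2*j*(205 + j))*(1/(2*j)) = (j + 2*j*(205 + j))/(2*j))
X = 4255 (X = (411/2 + 220)*10 = (851/2)*10 = 4255)
-X = -1*4255 = -4255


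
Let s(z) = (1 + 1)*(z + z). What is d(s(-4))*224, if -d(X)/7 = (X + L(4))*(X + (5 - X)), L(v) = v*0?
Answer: 125440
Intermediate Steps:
s(z) = 4*z (s(z) = 2*(2*z) = 4*z)
L(v) = 0
d(X) = -35*X (d(X) = -7*(X + 0)*(X + (5 - X)) = -7*X*5 = -35*X)
d(s(-4))*224 = -140*(-4)*224 = -35*(-16)*224 = 560*224 = 125440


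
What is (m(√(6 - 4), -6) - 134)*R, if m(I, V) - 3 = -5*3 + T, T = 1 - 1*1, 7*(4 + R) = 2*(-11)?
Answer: 7300/7 ≈ 1042.9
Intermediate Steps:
R = -50/7 (R = -4 + (2*(-11))/7 = -4 + (⅐)*(-22) = -4 - 22/7 = -50/7 ≈ -7.1429)
T = 0 (T = 1 - 1 = 0)
m(I, V) = -12 (m(I, V) = 3 + (-5*3 + 0) = 3 + (-15 + 0) = 3 - 15 = -12)
(m(√(6 - 4), -6) - 134)*R = (-12 - 134)*(-50/7) = -146*(-50/7) = 7300/7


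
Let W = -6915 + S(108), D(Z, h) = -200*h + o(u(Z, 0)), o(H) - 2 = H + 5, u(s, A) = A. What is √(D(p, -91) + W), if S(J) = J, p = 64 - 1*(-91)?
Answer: 10*√114 ≈ 106.77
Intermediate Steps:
o(H) = 7 + H (o(H) = 2 + (H + 5) = 2 + (5 + H) = 7 + H)
p = 155 (p = 64 + 91 = 155)
D(Z, h) = 7 - 200*h (D(Z, h) = -200*h + (7 + 0) = -200*h + 7 = 7 - 200*h)
W = -6807 (W = -6915 + 108 = -6807)
√(D(p, -91) + W) = √((7 - 200*(-91)) - 6807) = √((7 + 18200) - 6807) = √(18207 - 6807) = √11400 = 10*√114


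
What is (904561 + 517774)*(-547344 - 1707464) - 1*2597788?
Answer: -3207094934468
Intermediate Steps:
(904561 + 517774)*(-547344 - 1707464) - 1*2597788 = 1422335*(-2254808) - 2597788 = -3207092336680 - 2597788 = -3207094934468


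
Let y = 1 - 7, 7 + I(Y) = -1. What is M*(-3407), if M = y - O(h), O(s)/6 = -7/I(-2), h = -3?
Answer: 153315/4 ≈ 38329.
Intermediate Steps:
I(Y) = -8 (I(Y) = -7 - 1 = -8)
y = -6
O(s) = 21/4 (O(s) = 6*(-7/(-8)) = 6*(-7*(-1/8)) = 6*(7/8) = 21/4)
M = -45/4 (M = -6 - 1*21/4 = -6 - 21/4 = -45/4 ≈ -11.250)
M*(-3407) = -45/4*(-3407) = 153315/4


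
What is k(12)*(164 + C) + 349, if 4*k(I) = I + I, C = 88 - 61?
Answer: 1495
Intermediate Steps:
C = 27
k(I) = I/2 (k(I) = (I + I)/4 = (2*I)/4 = I/2)
k(12)*(164 + C) + 349 = ((½)*12)*(164 + 27) + 349 = 6*191 + 349 = 1146 + 349 = 1495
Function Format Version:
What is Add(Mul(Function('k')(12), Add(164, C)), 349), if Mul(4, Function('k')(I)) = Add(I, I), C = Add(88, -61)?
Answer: 1495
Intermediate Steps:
C = 27
Function('k')(I) = Mul(Rational(1, 2), I) (Function('k')(I) = Mul(Rational(1, 4), Add(I, I)) = Mul(Rational(1, 4), Mul(2, I)) = Mul(Rational(1, 2), I))
Add(Mul(Function('k')(12), Add(164, C)), 349) = Add(Mul(Mul(Rational(1, 2), 12), Add(164, 27)), 349) = Add(Mul(6, 191), 349) = Add(1146, 349) = 1495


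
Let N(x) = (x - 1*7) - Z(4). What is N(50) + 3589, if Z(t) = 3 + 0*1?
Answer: 3629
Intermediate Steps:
Z(t) = 3 (Z(t) = 3 + 0 = 3)
N(x) = -10 + x (N(x) = (x - 1*7) - 1*3 = (x - 7) - 3 = (-7 + x) - 3 = -10 + x)
N(50) + 3589 = (-10 + 50) + 3589 = 40 + 3589 = 3629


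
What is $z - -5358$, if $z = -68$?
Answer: $5290$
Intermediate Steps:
$z - -5358 = -68 - -5358 = -68 + 5358 = 5290$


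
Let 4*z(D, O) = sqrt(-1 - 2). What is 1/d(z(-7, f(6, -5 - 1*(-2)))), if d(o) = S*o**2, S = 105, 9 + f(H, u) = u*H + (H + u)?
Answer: -16/315 ≈ -0.050794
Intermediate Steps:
f(H, u) = -9 + H + u + H*u (f(H, u) = -9 + (u*H + (H + u)) = -9 + (H*u + (H + u)) = -9 + (H + u + H*u) = -9 + H + u + H*u)
z(D, O) = I*sqrt(3)/4 (z(D, O) = sqrt(-1 - 2)/4 = sqrt(-3)/4 = (I*sqrt(3))/4 = I*sqrt(3)/4)
d(o) = 105*o**2
1/d(z(-7, f(6, -5 - 1*(-2)))) = 1/(105*(I*sqrt(3)/4)**2) = 1/(105*(-3/16)) = 1/(-315/16) = -16/315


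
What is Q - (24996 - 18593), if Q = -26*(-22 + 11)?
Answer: -6117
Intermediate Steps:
Q = 286 (Q = -26*(-11) = 286)
Q - (24996 - 18593) = 286 - (24996 - 18593) = 286 - 1*6403 = 286 - 6403 = -6117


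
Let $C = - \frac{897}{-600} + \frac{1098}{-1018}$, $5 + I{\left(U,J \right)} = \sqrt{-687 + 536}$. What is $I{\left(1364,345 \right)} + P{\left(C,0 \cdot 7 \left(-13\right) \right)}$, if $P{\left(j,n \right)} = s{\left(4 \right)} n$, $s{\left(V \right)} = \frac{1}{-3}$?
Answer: $-5 + i \sqrt{151} \approx -5.0 + 12.288 i$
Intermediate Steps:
$s{\left(V \right)} = - \frac{1}{3}$
$I{\left(U,J \right)} = -5 + i \sqrt{151}$ ($I{\left(U,J \right)} = -5 + \sqrt{-687 + 536} = -5 + \sqrt{-151} = -5 + i \sqrt{151}$)
$C = \frac{42391}{101800}$ ($C = \left(-897\right) \left(- \frac{1}{600}\right) + 1098 \left(- \frac{1}{1018}\right) = \frac{299}{200} - \frac{549}{509} = \frac{42391}{101800} \approx 0.41641$)
$P{\left(j,n \right)} = - \frac{n}{3}$
$I{\left(1364,345 \right)} + P{\left(C,0 \cdot 7 \left(-13\right) \right)} = \left(-5 + i \sqrt{151}\right) - \frac{0 \cdot 7 \left(-13\right)}{3} = \left(-5 + i \sqrt{151}\right) - \frac{0 \left(-13\right)}{3} = \left(-5 + i \sqrt{151}\right) - 0 = \left(-5 + i \sqrt{151}\right) + 0 = -5 + i \sqrt{151}$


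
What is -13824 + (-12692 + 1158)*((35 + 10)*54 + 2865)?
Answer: -61086354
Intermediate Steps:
-13824 + (-12692 + 1158)*((35 + 10)*54 + 2865) = -13824 - 11534*(45*54 + 2865) = -13824 - 11534*(2430 + 2865) = -13824 - 11534*5295 = -13824 - 61072530 = -61086354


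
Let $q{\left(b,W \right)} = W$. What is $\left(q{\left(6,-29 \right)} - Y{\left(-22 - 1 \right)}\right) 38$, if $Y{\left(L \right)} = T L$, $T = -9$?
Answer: $-8968$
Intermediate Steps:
$Y{\left(L \right)} = - 9 L$
$\left(q{\left(6,-29 \right)} - Y{\left(-22 - 1 \right)}\right) 38 = \left(-29 - - 9 \left(-22 - 1\right)\right) 38 = \left(-29 - \left(-9\right) \left(-23\right)\right) 38 = \left(-29 - 207\right) 38 = \left(-236\right) 38 = -8968$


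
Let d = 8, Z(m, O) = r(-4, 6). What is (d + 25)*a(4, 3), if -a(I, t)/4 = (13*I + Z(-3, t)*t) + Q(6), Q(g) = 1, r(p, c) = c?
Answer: -9372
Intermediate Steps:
Z(m, O) = 6
a(I, t) = -4 - 52*I - 24*t (a(I, t) = -4*((13*I + 6*t) + 1) = -4*((6*t + 13*I) + 1) = -4*(1 + 6*t + 13*I) = -4 - 52*I - 24*t)
(d + 25)*a(4, 3) = (8 + 25)*(-4 - 52*4 - 24*3) = 33*(-4 - 208 - 72) = 33*(-284) = -9372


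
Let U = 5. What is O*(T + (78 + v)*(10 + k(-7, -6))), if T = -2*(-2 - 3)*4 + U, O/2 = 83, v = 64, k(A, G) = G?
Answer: 101758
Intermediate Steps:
O = 166 (O = 2*83 = 166)
T = 45 (T = -2*(-2 - 3)*4 + 5 = -2*(-5)*4 + 5 = 10*4 + 5 = 40 + 5 = 45)
O*(T + (78 + v)*(10 + k(-7, -6))) = 166*(45 + (78 + 64)*(10 - 6)) = 166*(45 + 142*4) = 166*(45 + 568) = 166*613 = 101758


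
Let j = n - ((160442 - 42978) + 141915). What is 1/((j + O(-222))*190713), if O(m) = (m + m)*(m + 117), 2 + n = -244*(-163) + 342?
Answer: -1/32926027311 ≈ -3.0371e-11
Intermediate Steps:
n = 40112 (n = -2 + (-244*(-163) + 342) = -2 + (39772 + 342) = -2 + 40114 = 40112)
O(m) = 2*m*(117 + m) (O(m) = (2*m)*(117 + m) = 2*m*(117 + m))
j = -219267 (j = 40112 - ((160442 - 42978) + 141915) = 40112 - (117464 + 141915) = 40112 - 1*259379 = 40112 - 259379 = -219267)
1/((j + O(-222))*190713) = 1/(-219267 + 2*(-222)*(117 - 222)*190713) = (1/190713)/(-219267 + 2*(-222)*(-105)) = (1/190713)/(-219267 + 46620) = (1/190713)/(-172647) = -1/172647*1/190713 = -1/32926027311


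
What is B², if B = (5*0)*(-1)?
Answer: 0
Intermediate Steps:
B = 0 (B = 0*(-1) = 0)
B² = 0² = 0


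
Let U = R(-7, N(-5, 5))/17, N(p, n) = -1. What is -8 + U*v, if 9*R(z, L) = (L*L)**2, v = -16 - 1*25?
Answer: -1265/153 ≈ -8.2680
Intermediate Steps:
v = -41 (v = -16 - 25 = -41)
R(z, L) = L**4/9 (R(z, L) = (L*L)**2/9 = (L**2)**2/9 = L**4/9)
U = 1/153 (U = ((1/9)*(-1)**4)/17 = ((1/9)*1)*(1/17) = (1/9)*(1/17) = 1/153 ≈ 0.0065359)
-8 + U*v = -8 + (1/153)*(-41) = -8 - 41/153 = -1265/153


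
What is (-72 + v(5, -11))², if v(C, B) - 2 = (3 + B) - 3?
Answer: 6561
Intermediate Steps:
v(C, B) = 2 + B (v(C, B) = 2 + ((3 + B) - 3) = 2 + B)
(-72 + v(5, -11))² = (-72 + (2 - 11))² = (-72 - 9)² = (-81)² = 6561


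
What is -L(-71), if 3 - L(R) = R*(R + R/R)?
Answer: 4967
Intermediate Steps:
L(R) = 3 - R*(1 + R) (L(R) = 3 - R*(R + R/R) = 3 - R*(R + 1) = 3 - R*(1 + R))
-L(-71) = -(3 - 1*(-71) - 1*(-71)²) = -(3 + 71 - 1*5041) = -(3 + 71 - 5041) = -1*(-4967) = 4967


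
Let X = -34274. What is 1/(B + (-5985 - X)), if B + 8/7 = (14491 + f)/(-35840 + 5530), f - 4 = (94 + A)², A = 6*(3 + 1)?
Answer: 30310/857376531 ≈ 3.5352e-5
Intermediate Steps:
A = 24 (A = 6*4 = 24)
f = 13928 (f = 4 + (94 + 24)² = 4 + 118² = 4 + 13924 = 13928)
B = -63059/30310 (B = -8/7 + (14491 + 13928)/(-35840 + 5530) = -8/7 + 28419/(-30310) = -8/7 + 28419*(-1/30310) = -8/7 - 28419/30310 = -63059/30310 ≈ -2.0805)
1/(B + (-5985 - X)) = 1/(-63059/30310 + (-5985 - 1*(-34274))) = 1/(-63059/30310 + (-5985 + 34274)) = 1/(-63059/30310 + 28289) = 1/(857376531/30310) = 30310/857376531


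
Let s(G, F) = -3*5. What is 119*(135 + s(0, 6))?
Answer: 14280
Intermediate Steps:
s(G, F) = -15
119*(135 + s(0, 6)) = 119*(135 - 15) = 119*120 = 14280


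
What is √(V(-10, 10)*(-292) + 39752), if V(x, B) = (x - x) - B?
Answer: 4*√2667 ≈ 206.57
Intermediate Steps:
V(x, B) = -B (V(x, B) = 0 - B = -B)
√(V(-10, 10)*(-292) + 39752) = √(-1*10*(-292) + 39752) = √(-10*(-292) + 39752) = √(2920 + 39752) = √42672 = 4*√2667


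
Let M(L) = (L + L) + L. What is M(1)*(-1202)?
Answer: -3606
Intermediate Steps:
M(L) = 3*L (M(L) = 2*L + L = 3*L)
M(1)*(-1202) = (3*1)*(-1202) = 3*(-1202) = -3606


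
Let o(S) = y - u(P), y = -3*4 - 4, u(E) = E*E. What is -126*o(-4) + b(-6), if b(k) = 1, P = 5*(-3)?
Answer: 30367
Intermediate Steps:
P = -15
u(E) = E²
y = -16 (y = -12 - 4 = -16)
o(S) = -241 (o(S) = -16 - 1*(-15)² = -16 - 1*225 = -16 - 225 = -241)
-126*o(-4) + b(-6) = -126*(-241) + 1 = 30366 + 1 = 30367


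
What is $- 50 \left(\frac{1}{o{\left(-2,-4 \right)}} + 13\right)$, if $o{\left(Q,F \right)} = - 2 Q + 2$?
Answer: $- \frac{1975}{3} \approx -658.33$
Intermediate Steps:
$o{\left(Q,F \right)} = 2 - 2 Q$
$- 50 \left(\frac{1}{o{\left(-2,-4 \right)}} + 13\right) = - 50 \left(\frac{1}{2 - -4} + 13\right) = - 50 \left(\frac{1}{2 + 4} + 13\right) = - 50 \left(\frac{1}{6} + 13\right) = \left(-50\right) \frac{79}{6} = - \frac{1975}{3}$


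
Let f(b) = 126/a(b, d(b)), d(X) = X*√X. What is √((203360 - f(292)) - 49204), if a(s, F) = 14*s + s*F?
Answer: √(23001920473 + 959508874432*√73)/(146*√(7 + 292*√73)) ≈ 392.63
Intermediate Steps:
d(X) = X^(3/2)
a(s, F) = 14*s + F*s
f(b) = 126/(b*(14 + b^(3/2))) (f(b) = 126/((b*(14 + b^(3/2)))) = 126*(1/(b*(14 + b^(3/2)))) = 126/(b*(14 + b^(3/2))))
√((203360 - f(292)) - 49204) = √((203360 - 126/(292*(14 + 292^(3/2)))) - 49204) = √((203360 - 126/(292*(14 + 584*√73))) - 49204) = √((203360 - 63/(146*(14 + 584*√73))) - 49204) = √(154156 - 63/(146*(14 + 584*√73)))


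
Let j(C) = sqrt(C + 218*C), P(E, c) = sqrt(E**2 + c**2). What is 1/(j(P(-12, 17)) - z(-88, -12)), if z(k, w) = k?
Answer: 681472/39202423 + 19272*sqrt(433)/39202423 - 7744*sqrt(219)*433**(1/4)/39202423 - 219*sqrt(219)*433**(3/4)/39202423 ≈ 0.0064306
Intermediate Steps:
j(C) = sqrt(219)*sqrt(C) (j(C) = sqrt(219*C) = sqrt(219)*sqrt(C))
1/(j(P(-12, 17)) - z(-88, -12)) = 1/(sqrt(219)*sqrt(sqrt((-12)**2 + 17**2)) - 1*(-88)) = 1/(sqrt(219)*sqrt(sqrt(144 + 289)) + 88) = 1/(sqrt(219)*sqrt(sqrt(433)) + 88) = 1/(sqrt(219)*433**(1/4) + 88) = 1/(88 + sqrt(219)*433**(1/4))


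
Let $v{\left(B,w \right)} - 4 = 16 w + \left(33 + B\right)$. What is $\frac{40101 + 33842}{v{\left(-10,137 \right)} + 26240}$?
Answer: $\frac{73943}{28459} \approx 2.5982$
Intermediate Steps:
$v{\left(B,w \right)} = 37 + B + 16 w$ ($v{\left(B,w \right)} = 4 + \left(16 w + \left(33 + B\right)\right) = 4 + \left(33 + B + 16 w\right) = 37 + B + 16 w$)
$\frac{40101 + 33842}{v{\left(-10,137 \right)} + 26240} = \frac{40101 + 33842}{\left(37 - 10 + 16 \cdot 137\right) + 26240} = \frac{73943}{\left(37 - 10 + 2192\right) + 26240} = \frac{73943}{2219 + 26240} = \frac{73943}{28459}$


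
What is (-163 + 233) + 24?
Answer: 94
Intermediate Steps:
(-163 + 233) + 24 = 70 + 24 = 94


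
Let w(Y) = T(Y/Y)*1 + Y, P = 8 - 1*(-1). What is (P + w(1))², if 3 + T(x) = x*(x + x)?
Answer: 81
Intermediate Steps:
T(x) = -3 + 2*x² (T(x) = -3 + x*(x + x) = -3 + x*(2*x) = -3 + 2*x²)
P = 9 (P = 8 + 1 = 9)
w(Y) = -1 + Y (w(Y) = (-3 + 2*(Y/Y)²)*1 + Y = (-3 + 2*1²)*1 + Y = (-3 + 2*1)*1 + Y = (-3 + 2)*1 + Y = -1*1 + Y = -1 + Y)
(P + w(1))² = (9 + (-1 + 1))² = (9 + 0)² = 9² = 81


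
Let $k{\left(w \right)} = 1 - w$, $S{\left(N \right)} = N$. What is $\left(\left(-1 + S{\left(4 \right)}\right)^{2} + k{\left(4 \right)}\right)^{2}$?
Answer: $36$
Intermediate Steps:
$\left(\left(-1 + S{\left(4 \right)}\right)^{2} + k{\left(4 \right)}\right)^{2} = \left(\left(-1 + 4\right)^{2} + \left(1 - 4\right)\right)^{2} = \left(3^{2} + \left(1 - 4\right)\right)^{2} = \left(9 - 3\right)^{2} = 6^{2} = 36$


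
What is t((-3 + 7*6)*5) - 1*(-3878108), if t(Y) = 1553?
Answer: 3879661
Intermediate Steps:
t((-3 + 7*6)*5) - 1*(-3878108) = 1553 - 1*(-3878108) = 1553 + 3878108 = 3879661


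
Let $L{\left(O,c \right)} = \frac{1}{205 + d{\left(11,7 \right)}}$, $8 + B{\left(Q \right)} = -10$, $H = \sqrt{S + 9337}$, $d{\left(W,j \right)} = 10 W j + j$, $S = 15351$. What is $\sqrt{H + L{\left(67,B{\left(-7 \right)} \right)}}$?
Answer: $\frac{\sqrt{982 + 3857296 \sqrt{1543}}}{982} \approx 12.535$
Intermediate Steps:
$d{\left(W,j \right)} = j + 10 W j$ ($d{\left(W,j \right)} = 10 W j + j = j + 10 W j$)
$H = 4 \sqrt{1543}$ ($H = \sqrt{15351 + 9337} = \sqrt{24688} = 4 \sqrt{1543} \approx 157.12$)
$B{\left(Q \right)} = -18$ ($B{\left(Q \right)} = -8 - 10 = -18$)
$L{\left(O,c \right)} = \frac{1}{982}$ ($L{\left(O,c \right)} = \frac{1}{205 + 7 \left(1 + 10 \cdot 11\right)} = \frac{1}{205 + 7 \left(1 + 110\right)} = \frac{1}{205 + 7 \cdot 111} = \frac{1}{205 + 777} = \frac{1}{982}$)
$\sqrt{H + L{\left(67,B{\left(-7 \right)} \right)}} = \sqrt{4 \sqrt{1543} + \frac{1}{982}} = \sqrt{\frac{1}{982} + 4 \sqrt{1543}}$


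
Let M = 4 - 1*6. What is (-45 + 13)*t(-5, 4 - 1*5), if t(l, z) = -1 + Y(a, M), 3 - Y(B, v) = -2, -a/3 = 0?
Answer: -128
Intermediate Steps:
a = 0 (a = -3*0 = 0)
M = -2 (M = 4 - 6 = -2)
Y(B, v) = 5 (Y(B, v) = 3 - 1*(-2) = 3 + 2 = 5)
t(l, z) = 4 (t(l, z) = -1 + 5 = 4)
(-45 + 13)*t(-5, 4 - 1*5) = (-45 + 13)*4 = -32*4 = -128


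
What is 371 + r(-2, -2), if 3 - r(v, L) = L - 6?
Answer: 382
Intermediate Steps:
r(v, L) = 9 - L (r(v, L) = 3 - (L - 6) = 3 - (-6 + L) = 3 + (6 - L) = 9 - L)
371 + r(-2, -2) = 371 + (9 - 1*(-2)) = 371 + (9 + 2) = 371 + 11 = 382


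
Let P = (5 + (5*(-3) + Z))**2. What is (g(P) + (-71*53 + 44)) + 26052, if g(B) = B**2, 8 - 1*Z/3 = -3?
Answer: 302174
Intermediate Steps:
Z = 33 (Z = 24 - 3*(-3) = 24 + 9 = 33)
P = 529 (P = (5 + (5*(-3) + 33))**2 = (5 + (-15 + 33))**2 = (5 + 18)**2 = 23**2 = 529)
(g(P) + (-71*53 + 44)) + 26052 = (529**2 + (-71*53 + 44)) + 26052 = (279841 + (-3763 + 44)) + 26052 = (279841 - 3719) + 26052 = 276122 + 26052 = 302174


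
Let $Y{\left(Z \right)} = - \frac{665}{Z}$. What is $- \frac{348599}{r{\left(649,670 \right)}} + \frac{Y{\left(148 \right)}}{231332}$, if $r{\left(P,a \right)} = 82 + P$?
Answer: $- \frac{11935031858579}{25027346416} \approx -476.88$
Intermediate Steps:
$- \frac{348599}{r{\left(649,670 \right)}} + \frac{Y{\left(148 \right)}}{231332} = - \frac{348599}{82 + 649} + \frac{\left(-665\right) \frac{1}{148}}{231332} = - \frac{348599}{731} + \left(-665\right) \frac{1}{148} \cdot \frac{1}{231332} = \left(-348599\right) \frac{1}{731} - \frac{665}{34237136} = - \frac{348599}{731} - \frac{665}{34237136} = - \frac{11935031858579}{25027346416}$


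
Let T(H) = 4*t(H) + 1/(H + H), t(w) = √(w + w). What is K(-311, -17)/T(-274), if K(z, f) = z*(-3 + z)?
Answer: -53514392/2633065473 - 234607094528*I*√137/2633065473 ≈ -0.020324 - 1042.9*I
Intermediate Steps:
t(w) = √2*√w (t(w) = √(2*w) = √2*√w)
T(H) = 1/(2*H) + 4*√2*√H (T(H) = 4*(√2*√H) + 1/(H + H) = 4*√2*√H + 1/(2*H) = 1/(2*H) + 4*√2*√H)
K(-311, -17)/T(-274) = (-311*(-3 - 311))/(((½)*(1 + 8*√2*(-274)^(3/2))/(-274))) = (-311*(-314))/(((½)*(-1/274)*(1 + 8*√2*(-274*I*√274)))) = 97654/(((½)*(-1/274)*(1 - 4384*I*√137))) = 97654/(-1/548 + 8*I*√137)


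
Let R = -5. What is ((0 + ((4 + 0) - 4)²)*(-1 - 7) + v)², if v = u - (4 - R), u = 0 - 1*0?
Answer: 81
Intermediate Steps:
u = 0 (u = 0 + 0 = 0)
v = -9 (v = 0 - (4 - 1*(-5)) = 0 - (4 + 5) = 0 - 1*9 = 0 - 9 = -9)
((0 + ((4 + 0) - 4)²)*(-1 - 7) + v)² = ((0 + ((4 + 0) - 4)²)*(-1 - 7) - 9)² = ((0 + (4 - 4)²)*(-8) - 9)² = ((0 + 0²)*(-8) - 9)² = ((0 + 0)*(-8) - 9)² = (0*(-8) - 9)² = (0 - 9)² = (-9)² = 81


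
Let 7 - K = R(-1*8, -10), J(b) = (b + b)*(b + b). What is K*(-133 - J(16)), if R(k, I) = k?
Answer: -17355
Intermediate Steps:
J(b) = 4*b² (J(b) = (2*b)*(2*b) = 4*b²)
K = 15 (K = 7 - (-1)*8 = 7 - 1*(-8) = 7 + 8 = 15)
K*(-133 - J(16)) = 15*(-133 - 4*16²) = 15*(-133 - 4*256) = 15*(-133 - 1*1024) = 15*(-133 - 1024) = 15*(-1157) = -17355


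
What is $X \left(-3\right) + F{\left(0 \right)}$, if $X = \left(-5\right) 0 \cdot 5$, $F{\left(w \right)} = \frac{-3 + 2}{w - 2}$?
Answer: $\frac{1}{2} \approx 0.5$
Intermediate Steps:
$F{\left(w \right)} = - \frac{1}{-2 + w}$
$X = 0$ ($X = 0 \cdot 5 = 0$)
$X \left(-3\right) + F{\left(0 \right)} = 0 \left(-3\right) - \frac{1}{-2 + 0} = 0 - \frac{1}{-2} = 0 - - \frac{1}{2} = 0 + \frac{1}{2} = \frac{1}{2}$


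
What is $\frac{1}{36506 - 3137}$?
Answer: $\frac{1}{33369} \approx 2.9968 \cdot 10^{-5}$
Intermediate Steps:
$\frac{1}{36506 - 3137} = \frac{1}{33369}$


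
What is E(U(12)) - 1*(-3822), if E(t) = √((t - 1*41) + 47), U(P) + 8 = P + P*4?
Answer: 3822 + √58 ≈ 3829.6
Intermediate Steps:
U(P) = -8 + 5*P (U(P) = -8 + (P + P*4) = -8 + (P + 4*P) = -8 + 5*P)
E(t) = √(6 + t) (E(t) = √((t - 41) + 47) = √((-41 + t) + 47) = √(6 + t))
E(U(12)) - 1*(-3822) = √(6 + (-8 + 5*12)) - 1*(-3822) = √(6 + (-8 + 60)) + 3822 = √(6 + 52) + 3822 = √58 + 3822 = 3822 + √58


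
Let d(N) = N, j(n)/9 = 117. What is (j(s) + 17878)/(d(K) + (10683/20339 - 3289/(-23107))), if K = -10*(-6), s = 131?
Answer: 8897064031163/28512143432 ≈ 312.04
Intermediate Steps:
K = 60
j(n) = 1053 (j(n) = 9*117 = 1053)
(j(s) + 17878)/(d(K) + (10683/20339 - 3289/(-23107))) = (1053 + 17878)/(60 + (10683/20339 - 3289/(-23107))) = 18931/(60 + (10683*(1/20339) - 3289*(-1/23107))) = 18931/(60 + (10683/20339 + 3289/23107)) = 18931/(60 + 313747052/469973273) = 18931/(28512143432/469973273) = 18931*(469973273/28512143432) = 8897064031163/28512143432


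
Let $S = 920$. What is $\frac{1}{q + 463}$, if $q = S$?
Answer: $\frac{1}{1383} \approx 0.00072307$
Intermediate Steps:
$q = 920$
$\frac{1}{q + 463} = \frac{1}{920 + 463} = \frac{1}{1383}$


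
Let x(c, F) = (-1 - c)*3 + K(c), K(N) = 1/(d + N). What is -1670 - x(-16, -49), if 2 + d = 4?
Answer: -24009/14 ≈ -1714.9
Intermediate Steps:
d = 2 (d = -2 + 4 = 2)
K(N) = 1/(2 + N)
x(c, F) = -3 + 1/(2 + c) - 3*c (x(c, F) = (-1 - c)*3 + 1/(2 + c) = (-3 - 3*c) + 1/(2 + c) = -3 + 1/(2 + c) - 3*c)
-1670 - x(-16, -49) = -1670 - (1 - 3*(1 - 16)*(2 - 16))/(2 - 16) = -1670 - (1 - 3*(-15)*(-14))/(-14) = -1670 - (-1)*(1 - 630)/14 = -1670 - (-1)*(-629)/14 = -1670 - 1*629/14 = -1670 - 629/14 = -24009/14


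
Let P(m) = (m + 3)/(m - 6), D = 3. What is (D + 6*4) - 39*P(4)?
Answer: 327/2 ≈ 163.50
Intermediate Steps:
P(m) = (3 + m)/(-6 + m)
(D + 6*4) - 39*P(4) = (3 + 6*4) - 39*(3 + 4)/(-6 + 4) = (3 + 24) - 39*7/(-2) = 27 - (-39)*7/2 = 27 - 39*(-7/2) = 27 + 273/2 = 327/2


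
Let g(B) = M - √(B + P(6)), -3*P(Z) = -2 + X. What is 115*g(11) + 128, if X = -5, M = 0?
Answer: 128 - 230*√30/3 ≈ -291.92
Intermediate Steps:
P(Z) = 7/3 (P(Z) = -(-2 - 5)/3 = -⅓*(-7) = 7/3)
g(B) = -√(7/3 + B) (g(B) = 0 - √(B + 7/3) = 0 - √(7/3 + B) = -√(7/3 + B))
115*g(11) + 128 = 115*(-√(21 + 9*11)/3) + 128 = 115*(-√(21 + 99)/3) + 128 = 115*(-2*√30/3) + 128 = -230*√30/3 + 128 = 128 - 230*√30/3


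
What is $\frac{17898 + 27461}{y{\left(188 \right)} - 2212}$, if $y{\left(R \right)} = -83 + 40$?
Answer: $- \frac{45359}{2255} \approx -20.115$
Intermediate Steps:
$y{\left(R \right)} = -43$
$\frac{17898 + 27461}{y{\left(188 \right)} - 2212} = \frac{17898 + 27461}{-43 - 2212} = \frac{45359}{-2255} = 45359 \left(- \frac{1}{2255}\right) = - \frac{45359}{2255}$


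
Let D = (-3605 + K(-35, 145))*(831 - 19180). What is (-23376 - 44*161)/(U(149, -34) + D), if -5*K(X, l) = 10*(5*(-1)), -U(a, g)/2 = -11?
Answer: -30460/65964677 ≈ -0.00046176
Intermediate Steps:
U(a, g) = 22 (U(a, g) = -2*(-11) = 22)
K(X, l) = 10 (K(X, l) = -2*5*(-1) = -2*(-5) = -⅕*(-50) = 10)
D = 65964655 (D = (-3605 + 10)*(831 - 19180) = -3595*(-18349) = 65964655)
(-23376 - 44*161)/(U(149, -34) + D) = (-23376 - 44*161)/(22 + 65964655) = (-23376 - 7084)/65964677 = -30460*1/65964677 = -30460/65964677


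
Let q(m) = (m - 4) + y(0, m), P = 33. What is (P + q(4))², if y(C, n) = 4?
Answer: 1369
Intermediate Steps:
q(m) = m (q(m) = (m - 4) + 4 = (-4 + m) + 4 = m)
(P + q(4))² = (33 + 4)² = 37² = 1369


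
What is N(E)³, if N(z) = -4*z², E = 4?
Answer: -262144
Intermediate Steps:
N(E)³ = (-4*4²)³ = (-4*16)³ = (-64)³ = -262144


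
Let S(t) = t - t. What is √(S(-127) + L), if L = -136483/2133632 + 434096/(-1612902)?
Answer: I*√15409871449951798901022/215083707504 ≈ 0.57715*I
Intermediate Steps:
L = -573167410169/1720669660032 (L = -136483*1/2133632 + 434096*(-1/1612902) = -136483/2133632 - 217048/806451 = -573167410169/1720669660032 ≈ -0.33311)
S(t) = 0
√(S(-127) + L) = √(0 - 573167410169/1720669660032) = √(-573167410169/1720669660032) = I*√15409871449951798901022/215083707504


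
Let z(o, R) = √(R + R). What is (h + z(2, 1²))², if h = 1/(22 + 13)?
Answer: 2451/1225 + 2*√2/35 ≈ 2.0816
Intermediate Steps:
z(o, R) = √2*√R (z(o, R) = √(2*R) = √2*√R)
h = 1/35 ≈ 0.028571
(h + z(2, 1²))² = (1/35 + √2*√(1²))² = (1/35 + √2*√1)² = (1/35 + √2*1)² = (1/35 + √2)²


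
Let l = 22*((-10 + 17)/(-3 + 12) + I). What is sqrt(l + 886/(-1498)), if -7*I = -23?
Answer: sqrt(448379113)/2247 ≈ 9.4237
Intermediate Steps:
I = 23/7 (I = -1/7*(-23) = 23/7 ≈ 3.2857)
l = 5632/63 (l = 22*((-10 + 17)/(-3 + 12) + 23/7) = 22*(7/9 + 23/7) = 22*(256/63) = 5632/63 ≈ 89.397)
sqrt(l + 886/(-1498)) = sqrt(5632/63 + 886/(-1498)) = sqrt(5632/63 + 886*(-1/1498)) = sqrt(5632/63 - 443/749) = sqrt(598637/6741) = sqrt(448379113)/2247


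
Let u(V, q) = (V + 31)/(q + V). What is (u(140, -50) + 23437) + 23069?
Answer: 465079/10 ≈ 46508.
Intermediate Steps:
u(V, q) = (31 + V)/(V + q)
(u(140, -50) + 23437) + 23069 = ((31 + 140)/(140 - 50) + 23437) + 23069 = (171/90 + 23437) + 23069 = ((1/90)*171 + 23437) + 23069 = (19/10 + 23437) + 23069 = 234389/10 + 23069 = 465079/10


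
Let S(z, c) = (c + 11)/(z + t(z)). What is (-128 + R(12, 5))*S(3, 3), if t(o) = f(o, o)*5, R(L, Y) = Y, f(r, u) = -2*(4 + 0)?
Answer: 1722/37 ≈ 46.541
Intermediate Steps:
f(r, u) = -8 (f(r, u) = -2*4 = -8)
t(o) = -40 (t(o) = -8*5 = -40)
S(z, c) = (11 + c)/(-40 + z) (S(z, c) = (c + 11)/(z - 40) = (11 + c)/(-40 + z))
(-128 + R(12, 5))*S(3, 3) = (-128 + 5)*((11 + 3)/(-40 + 3)) = -123*14/(-37) = -(-123)*14/37 = -123*(-14/37) = 1722/37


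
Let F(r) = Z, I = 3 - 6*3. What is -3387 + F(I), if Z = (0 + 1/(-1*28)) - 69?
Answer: -96769/28 ≈ -3456.0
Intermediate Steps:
I = -15 (I = 3 - 18 = -15)
Z = -1933/28 (Z = (0 + 1/(-28)) - 69 = (0 - 1/28) - 69 = -1/28 - 69 = -1933/28 ≈ -69.036)
F(r) = -1933/28
-3387 + F(I) = -3387 - 1933/28 = -96769/28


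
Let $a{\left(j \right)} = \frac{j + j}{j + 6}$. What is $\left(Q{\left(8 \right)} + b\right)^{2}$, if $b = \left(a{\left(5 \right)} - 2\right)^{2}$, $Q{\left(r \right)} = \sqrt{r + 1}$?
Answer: $\frac{257049}{14641} \approx 17.557$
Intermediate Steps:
$a{\left(j \right)} = \frac{2 j}{6 + j}$
$Q{\left(r \right)} = \sqrt{1 + r}$
$b = \frac{144}{121}$ ($b = \left(2 \cdot 5 \frac{1}{6 + 5} - 2\right)^{2} = \left(2 \cdot 5 \cdot \frac{1}{11} - 2\right)^{2} = \left(\frac{10}{11} - 2\right)^{2} = \left(- \frac{12}{11}\right)^{2} = \frac{144}{121} \approx 1.1901$)
$\left(Q{\left(8 \right)} + b\right)^{2} = \left(\sqrt{1 + 8} + \frac{144}{121}\right)^{2} = \left(\sqrt{9} + \frac{144}{121}\right)^{2} = \left(3 + \frac{144}{121}\right)^{2} = \left(\frac{507}{121}\right)^{2} = \frac{257049}{14641}$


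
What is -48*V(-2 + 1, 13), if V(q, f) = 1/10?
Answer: -24/5 ≈ -4.8000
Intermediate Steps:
V(q, f) = 1/10
-48*V(-2 + 1, 13) = -48*1/10 = -24/5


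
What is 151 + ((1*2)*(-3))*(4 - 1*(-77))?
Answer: -335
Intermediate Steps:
151 + ((1*2)*(-3))*(4 - 1*(-77)) = 151 + (2*(-3))*(4 + 77) = 151 - 6*81 = 151 - 486 = -335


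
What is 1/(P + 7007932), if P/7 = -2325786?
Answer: -1/9272570 ≈ -1.0784e-7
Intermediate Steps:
P = -16280502 (P = 7*(-2325786) = -16280502)
1/(P + 7007932) = 1/(-16280502 + 7007932) = 1/(-9272570) = -1/9272570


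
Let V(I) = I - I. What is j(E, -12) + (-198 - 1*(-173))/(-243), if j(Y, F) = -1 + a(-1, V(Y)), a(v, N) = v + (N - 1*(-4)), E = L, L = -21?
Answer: 511/243 ≈ 2.1029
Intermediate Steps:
E = -21
V(I) = 0
a(v, N) = 4 + N + v (a(v, N) = v + (N + 4) = v + (4 + N) = 4 + N + v)
j(Y, F) = 2 (j(Y, F) = -1 + (4 + 0 - 1) = -1 + 3 = 2)
j(E, -12) + (-198 - 1*(-173))/(-243) = 2 + (-198 - 1*(-173))/(-243) = 2 + (-198 + 173)*(-1/243) = 2 - 25*(-1/243) = 2 + 25/243 = 511/243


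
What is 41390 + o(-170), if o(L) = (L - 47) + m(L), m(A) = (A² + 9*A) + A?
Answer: 68373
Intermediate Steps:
m(A) = A² + 10*A
o(L) = -47 + L + L*(10 + L) (o(L) = (L - 47) + L*(10 + L) = (-47 + L) + L*(10 + L) = -47 + L + L*(10 + L))
41390 + o(-170) = 41390 + (-47 - 170 - 170*(10 - 170)) = 41390 + (-47 - 170 - 170*(-160)) = 41390 + (-47 - 170 + 27200) = 41390 + 26983 = 68373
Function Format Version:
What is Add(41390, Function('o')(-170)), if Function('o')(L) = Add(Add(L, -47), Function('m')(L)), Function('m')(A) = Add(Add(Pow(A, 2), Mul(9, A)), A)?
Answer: 68373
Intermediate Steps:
Function('m')(A) = Add(Pow(A, 2), Mul(10, A))
Function('o')(L) = Add(-47, L, Mul(L, Add(10, L))) (Function('o')(L) = Add(Add(L, -47), Mul(L, Add(10, L))) = Add(Add(-47, L), Mul(L, Add(10, L))) = Add(-47, L, Mul(L, Add(10, L))))
Add(41390, Function('o')(-170)) = Add(41390, Add(-47, -170, Mul(-170, Add(10, -170)))) = Add(41390, Add(-47, -170, Mul(-170, -160))) = Add(41390, Add(-47, -170, 27200)) = Add(41390, 26983) = 68373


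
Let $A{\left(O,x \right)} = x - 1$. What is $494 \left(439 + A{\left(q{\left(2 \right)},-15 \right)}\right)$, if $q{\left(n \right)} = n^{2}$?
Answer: $208962$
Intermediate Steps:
$A{\left(O,x \right)} = -1 + x$ ($A{\left(O,x \right)} = x - 1 = -1 + x$)
$494 \left(439 + A{\left(q{\left(2 \right)},-15 \right)}\right) = 494 \left(439 - 16\right) = 494 \cdot 423 = 208962$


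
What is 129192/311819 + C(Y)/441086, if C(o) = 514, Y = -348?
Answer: 28572528739/68769497717 ≈ 0.41548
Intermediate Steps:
129192/311819 + C(Y)/441086 = 129192/311819 + 514/441086 = 129192*(1/311819) + 514*(1/441086) = 129192/311819 + 257/220543 = 28572528739/68769497717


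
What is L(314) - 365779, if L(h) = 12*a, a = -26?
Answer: -366091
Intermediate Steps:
L(h) = -312 (L(h) = 12*(-26) = -312)
L(314) - 365779 = -312 - 365779 = -366091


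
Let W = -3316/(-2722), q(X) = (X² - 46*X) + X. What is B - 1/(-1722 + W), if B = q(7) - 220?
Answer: -1138202863/2341984 ≈ -486.00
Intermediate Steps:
q(X) = X² - 45*X
W = 1658/1361 (W = -3316*(-1/2722) = 1658/1361 ≈ 1.2182)
B = -486 (B = 7*(-45 + 7) - 220 = 7*(-38) - 220 = -266 - 220 = -486)
B - 1/(-1722 + W) = -486 - 1/(-1722 + 1658/1361) = -486 - 1/(-2341984/1361) = -486 - 1*(-1361/2341984) = -486 + 1361/2341984 = -1138202863/2341984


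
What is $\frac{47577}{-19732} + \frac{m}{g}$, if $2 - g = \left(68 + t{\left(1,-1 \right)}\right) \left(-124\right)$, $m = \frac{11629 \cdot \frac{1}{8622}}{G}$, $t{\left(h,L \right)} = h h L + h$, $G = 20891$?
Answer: $- \frac{4517289395309063}{1873492541169561} \approx -2.4112$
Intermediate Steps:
$t{\left(h,L \right)} = h + L h^{2}$ ($t{\left(h,L \right)} = h^{2} L + h = L h^{2} + h = h + L h^{2}$)
$m = \frac{11629}{180122202}$ ($m = \frac{11629 \cdot \frac{1}{8622}}{20891} = 11629 \cdot \frac{1}{8622} \cdot \frac{1}{20891} = \frac{11629}{8622} \cdot \frac{1}{20891} = \frac{11629}{180122202} \approx 6.4562 \cdot 10^{-5}$)
$g = 8434$ ($g = 2 - \left(68 + 1 \left(1 - 1\right)\right) \left(-124\right) = 2 - \left(68 + 1 \cdot 0\right) \left(-124\right) = 2 - \left(68 + 0\right) \left(-124\right) = 2 - 68 \left(-124\right) = 2 - -8432 = 2 + 8432 = 8434$)
$\frac{47577}{-19732} + \frac{m}{g} = \frac{47577}{-19732} + \frac{11629}{180122202 \cdot 8434} = 47577 \left(- \frac{1}{19732}\right) + \frac{11629}{180122202} \cdot \frac{1}{8434} = - \frac{47577}{19732} + \frac{11629}{1519150651668} = - \frac{4517289395309063}{1873492541169561}$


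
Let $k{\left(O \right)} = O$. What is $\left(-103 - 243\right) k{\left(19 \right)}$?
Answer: $-6574$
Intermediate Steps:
$\left(-103 - 243\right) k{\left(19 \right)} = \left(-103 - 243\right) 19 = \left(-346\right) 19 = -6574$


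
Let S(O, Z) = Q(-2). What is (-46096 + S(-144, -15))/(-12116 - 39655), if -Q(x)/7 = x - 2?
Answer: 15356/17257 ≈ 0.88984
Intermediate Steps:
Q(x) = 14 - 7*x (Q(x) = -7*(x - 2) = -7*(-2 + x) = 14 - 7*x)
S(O, Z) = 28 (S(O, Z) = 14 - 7*(-2) = 14 + 14 = 28)
(-46096 + S(-144, -15))/(-12116 - 39655) = (-46096 + 28)/(-12116 - 39655) = -46068/(-51771) = -46068*(-1/51771) = 15356/17257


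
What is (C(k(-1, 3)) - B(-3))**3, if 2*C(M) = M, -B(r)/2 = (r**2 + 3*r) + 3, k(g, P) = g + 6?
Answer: 4913/8 ≈ 614.13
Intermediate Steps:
k(g, P) = 6 + g
B(r) = -6 - 6*r - 2*r**2 (B(r) = -2*((r**2 + 3*r) + 3) = -2*(3 + r**2 + 3*r) = -6 - 6*r - 2*r**2)
C(M) = M/2
(C(k(-1, 3)) - B(-3))**3 = ((6 - 1)/2 - (-6 - 6*(-3) - 2*(-3)**2))**3 = ((1/2)*5 - (-6 + 18 - 2*9))**3 = (5/2 - (-6 + 18 - 18))**3 = (5/2 - 1*(-6))**3 = (5/2 + 6)**3 = (17/2)**3 = 4913/8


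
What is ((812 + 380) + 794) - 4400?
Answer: -2414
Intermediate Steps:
((812 + 380) + 794) - 4400 = (1192 + 794) - 4400 = 1986 - 4400 = -2414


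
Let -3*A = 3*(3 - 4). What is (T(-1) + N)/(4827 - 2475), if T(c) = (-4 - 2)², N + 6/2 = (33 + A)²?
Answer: 1189/2352 ≈ 0.50553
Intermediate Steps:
A = 1 (A = -(3 - 4) = -(-1) = -⅓*(-3) = 1)
N = 1153 (N = -3 + (33 + 1)² = -3 + 34² = -3 + 1156 = 1153)
T(c) = 36 (T(c) = (-6)² = 36)
(T(-1) + N)/(4827 - 2475) = (36 + 1153)/(4827 - 2475) = 1189/2352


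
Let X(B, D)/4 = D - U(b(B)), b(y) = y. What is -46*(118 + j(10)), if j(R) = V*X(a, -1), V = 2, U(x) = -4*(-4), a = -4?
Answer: 828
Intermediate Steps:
U(x) = 16
X(B, D) = -64 + 4*D (X(B, D) = 4*(D - 1*16) = 4*(D - 16) = 4*(-16 + D) = -64 + 4*D)
j(R) = -136 (j(R) = 2*(-64 + 4*(-1)) = 2*(-64 - 4) = 2*(-68) = -136)
-46*(118 + j(10)) = -46*(118 - 136) = -46*(-18) = 828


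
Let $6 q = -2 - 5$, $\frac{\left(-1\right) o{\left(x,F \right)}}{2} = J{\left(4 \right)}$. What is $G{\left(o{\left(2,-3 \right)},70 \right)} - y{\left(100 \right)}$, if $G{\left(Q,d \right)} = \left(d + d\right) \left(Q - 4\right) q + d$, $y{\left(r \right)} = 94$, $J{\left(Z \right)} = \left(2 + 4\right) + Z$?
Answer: $3896$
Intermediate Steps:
$J{\left(Z \right)} = 6 + Z$
$o{\left(x,F \right)} = -20$ ($o{\left(x,F \right)} = - 2 \left(6 + 4\right) = \left(-2\right) 10 = -20$)
$q = - \frac{7}{6}$ ($q = \frac{-2 - 5}{6} = \frac{1}{6} \left(-7\right) = - \frac{7}{6} \approx -1.1667$)
$G{\left(Q,d \right)} = d - \frac{7 d \left(-4 + Q\right)}{3}$ ($G{\left(Q,d \right)} = \left(d + d\right) \left(Q - 4\right) \left(- \frac{7}{6}\right) + d = 2 d \left(-4 + Q\right) \left(- \frac{7}{6}\right) + d = - \frac{7 d \left(-4 + Q\right)}{3} + d = d - \frac{7 d \left(-4 + Q\right)}{3}$)
$G{\left(o{\left(2,-3 \right)},70 \right)} - y{\left(100 \right)} = \frac{1}{3} \cdot 70 \left(31 - -140\right) - 94 = \frac{1}{3} \cdot 70 \left(31 + 140\right) - 94 = \frac{1}{3} \cdot 70 \cdot 171 - 94 = 3990 - 94 = 3896$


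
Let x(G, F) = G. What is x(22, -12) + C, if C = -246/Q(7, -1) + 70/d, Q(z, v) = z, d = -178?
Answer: -8433/623 ≈ -13.536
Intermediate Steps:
C = -22139/623 (C = -246/7 + 70/(-178) = -246*⅐ + 70*(-1/178) = -246/7 - 35/89 = -22139/623 ≈ -35.536)
x(22, -12) + C = 22 - 22139/623 = -8433/623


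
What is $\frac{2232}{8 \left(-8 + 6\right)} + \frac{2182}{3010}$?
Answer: $- \frac{417713}{3010} \approx -138.78$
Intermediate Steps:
$\frac{2232}{8 \left(-8 + 6\right)} + \frac{2182}{3010} = \frac{2232}{8 \left(-2\right)} + 2182 \cdot \frac{1}{3010} = \frac{2232}{-16} + \frac{1091}{1505} = 2232 \left(- \frac{1}{16}\right) + \frac{1091}{1505} = - \frac{279}{2} + \frac{1091}{1505} = - \frac{417713}{3010}$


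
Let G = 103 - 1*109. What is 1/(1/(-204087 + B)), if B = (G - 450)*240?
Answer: -313527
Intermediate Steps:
G = -6 (G = 103 - 109 = -6)
B = -109440 (B = (-6 - 450)*240 = -456*240 = -109440)
1/(1/(-204087 + B)) = 1/(1/(-204087 - 109440)) = 1/(1/(-313527)) = 1/(-1/313527) = -313527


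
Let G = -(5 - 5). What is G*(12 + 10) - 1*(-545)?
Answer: 545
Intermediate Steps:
G = 0 (G = -1*0 = 0)
G*(12 + 10) - 1*(-545) = 0*(12 + 10) - 1*(-545) = 0*22 + 545 = 0 + 545 = 545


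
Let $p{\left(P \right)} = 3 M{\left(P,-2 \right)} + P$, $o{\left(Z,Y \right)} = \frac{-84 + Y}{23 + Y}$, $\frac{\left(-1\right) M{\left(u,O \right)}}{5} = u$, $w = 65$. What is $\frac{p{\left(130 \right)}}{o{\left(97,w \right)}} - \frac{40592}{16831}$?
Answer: $\frac{2694881712}{319789} \approx 8427.1$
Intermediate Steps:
$M{\left(u,O \right)} = - 5 u$
$o{\left(Z,Y \right)} = \frac{-84 + Y}{23 + Y}$
$p{\left(P \right)} = - 14 P$ ($p{\left(P \right)} = 3 \left(- 5 P\right) + P = - 15 P + P = - 14 P$)
$\frac{p{\left(130 \right)}}{o{\left(97,w \right)}} - \frac{40592}{16831} = \frac{\left(-14\right) 130}{\frac{1}{23 + 65} \left(-84 + 65\right)} - \frac{40592}{16831} = - \frac{1820}{\frac{1}{88} \left(-19\right)} - \frac{40592}{16831} = - \frac{1820}{- \frac{19}{88}} - \frac{40592}{16831} = \left(-1820\right) \left(- \frac{88}{19}\right) - \frac{40592}{16831} = \frac{160160}{19} - \frac{40592}{16831} = \frac{2694881712}{319789}$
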